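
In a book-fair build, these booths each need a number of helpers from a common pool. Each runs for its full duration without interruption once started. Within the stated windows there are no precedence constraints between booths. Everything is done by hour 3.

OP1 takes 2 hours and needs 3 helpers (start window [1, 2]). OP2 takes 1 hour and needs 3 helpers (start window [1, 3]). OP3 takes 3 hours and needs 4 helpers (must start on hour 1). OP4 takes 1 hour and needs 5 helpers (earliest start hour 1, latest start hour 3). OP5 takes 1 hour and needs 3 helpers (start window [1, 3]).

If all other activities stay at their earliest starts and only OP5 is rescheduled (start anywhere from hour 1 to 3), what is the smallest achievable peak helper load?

OP5@1: h1:18  h2:7  h3:4 → peak 18
OP5@2: h1:15  h2:10  h3:4 → peak 15
OP5@3: h1:15  h2:7  h3:7 → peak 15
Best is OP5@2, peak 15.

15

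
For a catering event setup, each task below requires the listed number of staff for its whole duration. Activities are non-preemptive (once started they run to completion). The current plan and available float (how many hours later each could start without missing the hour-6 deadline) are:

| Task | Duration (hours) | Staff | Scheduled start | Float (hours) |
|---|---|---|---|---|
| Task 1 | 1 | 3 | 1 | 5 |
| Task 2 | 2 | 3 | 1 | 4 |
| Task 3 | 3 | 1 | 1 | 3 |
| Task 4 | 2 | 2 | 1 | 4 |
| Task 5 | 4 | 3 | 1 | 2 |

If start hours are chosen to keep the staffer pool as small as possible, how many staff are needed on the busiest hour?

6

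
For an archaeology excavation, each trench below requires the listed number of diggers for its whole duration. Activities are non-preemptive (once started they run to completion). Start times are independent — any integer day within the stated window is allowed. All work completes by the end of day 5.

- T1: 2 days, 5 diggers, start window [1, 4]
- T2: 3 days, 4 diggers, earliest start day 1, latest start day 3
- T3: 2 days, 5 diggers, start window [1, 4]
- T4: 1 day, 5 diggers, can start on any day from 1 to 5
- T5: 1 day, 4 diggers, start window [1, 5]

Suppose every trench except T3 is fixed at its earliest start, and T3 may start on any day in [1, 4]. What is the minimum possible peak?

18

T3@1: d1:23  d2:14  d3:4  d4:0  d5:0 → peak 23
T3@2: d1:18  d2:14  d3:9  d4:0  d5:0 → peak 18
T3@3: d1:18  d2:9  d3:9  d4:5  d5:0 → peak 18
T3@4: d1:18  d2:9  d3:4  d4:5  d5:5 → peak 18
Best is T3@2, peak 18.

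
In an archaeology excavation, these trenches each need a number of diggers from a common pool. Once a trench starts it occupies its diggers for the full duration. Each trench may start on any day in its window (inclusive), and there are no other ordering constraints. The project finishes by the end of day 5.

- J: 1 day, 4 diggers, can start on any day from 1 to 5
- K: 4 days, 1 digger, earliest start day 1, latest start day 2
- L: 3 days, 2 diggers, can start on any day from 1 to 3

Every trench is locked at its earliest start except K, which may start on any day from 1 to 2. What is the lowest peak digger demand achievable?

K@1: d1:7  d2:3  d3:3  d4:1  d5:0 → peak 7
K@2: d1:6  d2:3  d3:3  d4:1  d5:1 → peak 6
Best is K@2, peak 6.

6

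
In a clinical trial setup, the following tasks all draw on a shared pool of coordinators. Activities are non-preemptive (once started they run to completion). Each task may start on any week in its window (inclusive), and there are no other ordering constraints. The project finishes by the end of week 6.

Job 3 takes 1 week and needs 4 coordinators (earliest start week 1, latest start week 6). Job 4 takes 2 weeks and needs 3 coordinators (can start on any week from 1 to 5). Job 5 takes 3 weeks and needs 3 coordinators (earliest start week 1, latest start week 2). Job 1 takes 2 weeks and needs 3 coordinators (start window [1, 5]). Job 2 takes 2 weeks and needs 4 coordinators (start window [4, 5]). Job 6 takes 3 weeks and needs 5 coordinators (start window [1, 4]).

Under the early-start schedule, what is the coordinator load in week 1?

At early start, week 1 has: Job 3, Job 4, Job 5, Job 1, Job 6.
Demand: 4 + 3 + 3 + 3 + 5 = 18.

18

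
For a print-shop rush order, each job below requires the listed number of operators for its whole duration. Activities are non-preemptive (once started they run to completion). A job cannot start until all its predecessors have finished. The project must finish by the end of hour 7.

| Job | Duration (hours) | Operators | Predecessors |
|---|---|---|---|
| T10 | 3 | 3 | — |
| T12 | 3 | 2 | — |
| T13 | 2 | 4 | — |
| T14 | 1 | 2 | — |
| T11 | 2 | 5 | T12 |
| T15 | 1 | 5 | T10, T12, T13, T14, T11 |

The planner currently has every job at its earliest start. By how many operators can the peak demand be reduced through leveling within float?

Early-start peak: h1:11  h2:9  h3:5  h4:5  h5:5  h6:5  h7:0 ⇒ 11.
Leveled (T10@3, T12@1, T13@1, T14@1, T11@4, T15@6): h1:8  h2:6  h3:5  h4:8  h5:8  h6:5  h7:0 ⇒ 8.
Reduction 11 − 8 = 3.

3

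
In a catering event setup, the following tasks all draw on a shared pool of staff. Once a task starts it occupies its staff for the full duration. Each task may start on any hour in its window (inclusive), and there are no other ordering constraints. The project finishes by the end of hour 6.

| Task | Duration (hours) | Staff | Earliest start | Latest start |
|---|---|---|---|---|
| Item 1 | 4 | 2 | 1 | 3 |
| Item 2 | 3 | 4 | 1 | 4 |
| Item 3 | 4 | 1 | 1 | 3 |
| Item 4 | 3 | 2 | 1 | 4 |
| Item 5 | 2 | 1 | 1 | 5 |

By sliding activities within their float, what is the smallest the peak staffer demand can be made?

7

Early-start (Item 1@1, Item 2@1, Item 3@1, Item 4@1, Item 5@1) gives peak 10: h1:10  h2:10  h3:9  h4:3  h5:0  h6:0.
Shift Item 4→4, Item 5→4.
Schedule Item 1@1, Item 2@1, Item 3@1, Item 4@4, Item 5@4: h1:7  h2:7  h3:7  h4:6  h5:3  h6:2 — peak 7.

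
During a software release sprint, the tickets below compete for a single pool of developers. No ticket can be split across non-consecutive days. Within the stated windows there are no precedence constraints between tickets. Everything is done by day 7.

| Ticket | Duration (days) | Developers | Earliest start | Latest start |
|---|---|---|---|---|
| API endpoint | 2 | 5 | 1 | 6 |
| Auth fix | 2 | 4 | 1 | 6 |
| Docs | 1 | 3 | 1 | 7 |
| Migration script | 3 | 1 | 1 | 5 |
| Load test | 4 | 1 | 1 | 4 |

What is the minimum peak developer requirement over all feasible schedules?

5

Early-start (API endpoint@1, Auth fix@1, Docs@1, Migration script@1, Load test@1) gives peak 14: d1:14  d2:11  d3:2  d4:1  d5:0  d6:0  d7:0.
Shift Auth fix→3, Docs→5, Migration script→5, Load test→3.
Schedule API endpoint@1, Auth fix@3, Docs@5, Migration script@5, Load test@3: d1:5  d2:5  d3:5  d4:5  d5:5  d6:2  d7:1 — peak 5.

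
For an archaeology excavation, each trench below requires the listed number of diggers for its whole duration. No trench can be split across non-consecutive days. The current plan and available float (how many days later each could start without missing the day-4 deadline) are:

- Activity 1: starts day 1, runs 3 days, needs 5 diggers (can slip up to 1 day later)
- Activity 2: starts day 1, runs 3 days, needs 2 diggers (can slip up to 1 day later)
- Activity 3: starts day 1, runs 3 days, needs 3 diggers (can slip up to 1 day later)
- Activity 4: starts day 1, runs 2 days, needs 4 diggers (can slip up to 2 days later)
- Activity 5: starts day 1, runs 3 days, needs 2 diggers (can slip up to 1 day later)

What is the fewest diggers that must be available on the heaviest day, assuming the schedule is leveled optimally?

16

Schedule Activity 1@1, Activity 2@1, Activity 3@1, Activity 4@1, Activity 5@1: d1:16  d2:16  d3:12  d4:0 — peak 16.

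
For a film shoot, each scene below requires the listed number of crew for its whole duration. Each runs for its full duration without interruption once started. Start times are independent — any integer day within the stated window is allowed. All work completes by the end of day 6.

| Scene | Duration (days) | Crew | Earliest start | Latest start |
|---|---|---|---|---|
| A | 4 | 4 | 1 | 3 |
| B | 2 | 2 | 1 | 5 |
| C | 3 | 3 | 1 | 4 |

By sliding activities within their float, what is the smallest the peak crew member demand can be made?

7

Early-start (A@1, B@1, C@1) gives peak 9: d1:9  d2:9  d3:7  d4:4  d5:0  d6:0.
Shift C→3.
Schedule A@1, B@1, C@3: d1:6  d2:6  d3:7  d4:7  d5:3  d6:0 — peak 7.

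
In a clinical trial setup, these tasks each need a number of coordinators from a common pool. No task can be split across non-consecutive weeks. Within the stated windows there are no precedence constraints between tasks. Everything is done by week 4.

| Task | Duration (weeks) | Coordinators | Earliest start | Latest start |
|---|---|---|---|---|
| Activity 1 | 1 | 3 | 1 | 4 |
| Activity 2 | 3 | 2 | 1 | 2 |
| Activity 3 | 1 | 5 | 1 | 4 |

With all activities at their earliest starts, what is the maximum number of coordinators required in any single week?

Early-start schedule: Activity 1@1, Activity 2@1, Activity 3@1.
Load per week: week 1: 10, week 2: 2, week 3: 2, week 4: 0.
Peak is 10.

10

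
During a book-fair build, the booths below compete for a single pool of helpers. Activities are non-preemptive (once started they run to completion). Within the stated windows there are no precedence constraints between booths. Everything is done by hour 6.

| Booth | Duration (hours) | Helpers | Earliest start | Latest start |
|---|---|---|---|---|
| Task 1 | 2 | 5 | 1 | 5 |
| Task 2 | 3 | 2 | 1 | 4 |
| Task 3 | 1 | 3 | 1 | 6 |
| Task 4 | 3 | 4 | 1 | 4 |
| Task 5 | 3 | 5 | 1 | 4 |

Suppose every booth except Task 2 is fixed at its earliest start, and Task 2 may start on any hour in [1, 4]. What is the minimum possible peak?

17

Task 2@1: h1:19  h2:16  h3:11  h4:0  h5:0  h6:0 → peak 19
Task 2@2: h1:17  h2:16  h3:11  h4:2  h5:0  h6:0 → peak 17
Task 2@3: h1:17  h2:14  h3:11  h4:2  h5:2  h6:0 → peak 17
Task 2@4: h1:17  h2:14  h3:9  h4:2  h5:2  h6:2 → peak 17
Best is Task 2@2, peak 17.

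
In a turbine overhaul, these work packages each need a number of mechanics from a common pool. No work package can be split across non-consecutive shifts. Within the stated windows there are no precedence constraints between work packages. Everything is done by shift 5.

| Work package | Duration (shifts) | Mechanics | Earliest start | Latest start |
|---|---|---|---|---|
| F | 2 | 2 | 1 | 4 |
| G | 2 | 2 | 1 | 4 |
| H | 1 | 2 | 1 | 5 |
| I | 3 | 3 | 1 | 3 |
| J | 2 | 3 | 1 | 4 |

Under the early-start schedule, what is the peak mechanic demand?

Early-start schedule: F@1, G@1, H@1, I@1, J@1.
Load per shift: shift 1: 12, shift 2: 10, shift 3: 3, shift 4: 0, shift 5: 0.
Peak is 12.

12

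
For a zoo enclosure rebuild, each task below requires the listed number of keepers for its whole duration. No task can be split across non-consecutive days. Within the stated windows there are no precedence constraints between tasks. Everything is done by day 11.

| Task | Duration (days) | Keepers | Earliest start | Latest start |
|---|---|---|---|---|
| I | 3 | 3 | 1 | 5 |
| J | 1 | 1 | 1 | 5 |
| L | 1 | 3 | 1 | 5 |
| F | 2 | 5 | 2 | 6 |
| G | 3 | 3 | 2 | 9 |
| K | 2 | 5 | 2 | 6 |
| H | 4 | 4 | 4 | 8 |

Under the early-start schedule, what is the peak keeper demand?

Early-start schedule: I@1, J@1, L@1, F@2, G@2, K@2, H@4.
Load per day: day 1: 7, day 2: 16, day 3: 16, day 4: 7, day 5: 4, day 6: 4, day 7: 4, day 8: 0, day 9: 0, day 10: 0, day 11: 0.
Peak is 16.

16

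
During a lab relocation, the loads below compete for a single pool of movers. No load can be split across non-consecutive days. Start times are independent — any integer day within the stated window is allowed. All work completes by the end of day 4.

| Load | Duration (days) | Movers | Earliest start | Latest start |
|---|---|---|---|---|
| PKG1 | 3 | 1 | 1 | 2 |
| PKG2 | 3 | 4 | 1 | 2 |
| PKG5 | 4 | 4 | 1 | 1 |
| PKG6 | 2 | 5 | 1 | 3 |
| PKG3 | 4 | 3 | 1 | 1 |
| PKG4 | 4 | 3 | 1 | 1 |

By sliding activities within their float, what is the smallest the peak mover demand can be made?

20

Schedule PKG1@1, PKG2@1, PKG5@1, PKG6@1, PKG3@1, PKG4@1: d1:20  d2:20  d3:15  d4:10 — peak 20.
No arrangement of the 12 feasible schedules does better.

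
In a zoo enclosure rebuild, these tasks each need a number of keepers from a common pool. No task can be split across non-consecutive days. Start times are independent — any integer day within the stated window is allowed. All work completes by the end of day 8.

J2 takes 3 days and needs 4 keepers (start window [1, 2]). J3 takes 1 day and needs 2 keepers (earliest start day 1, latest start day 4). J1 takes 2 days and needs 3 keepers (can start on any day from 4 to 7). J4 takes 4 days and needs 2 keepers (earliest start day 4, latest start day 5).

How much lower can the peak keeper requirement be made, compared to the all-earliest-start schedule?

Early-start peak: d1:6  d2:4  d3:4  d4:5  d5:5  d6:2  d7:2  d8:0 ⇒ 6.
Leveled (J2@1, J3@4, J1@4, J4@5): d1:4  d2:4  d3:4  d4:5  d5:5  d6:2  d7:2  d8:2 ⇒ 5.
Reduction 6 − 5 = 1.

1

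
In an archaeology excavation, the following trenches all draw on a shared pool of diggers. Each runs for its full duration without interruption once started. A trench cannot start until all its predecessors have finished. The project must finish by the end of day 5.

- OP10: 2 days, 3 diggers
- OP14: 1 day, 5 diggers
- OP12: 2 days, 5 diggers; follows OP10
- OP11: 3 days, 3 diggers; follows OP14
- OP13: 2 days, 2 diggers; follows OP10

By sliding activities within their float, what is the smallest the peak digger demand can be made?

Schedule OP10@1, OP14@1, OP12@3, OP11@2, OP13@3: d1:8  d2:6  d3:10  d4:10  d5:0 — peak 10.
No arrangement of the 15 feasible schedules does better.

10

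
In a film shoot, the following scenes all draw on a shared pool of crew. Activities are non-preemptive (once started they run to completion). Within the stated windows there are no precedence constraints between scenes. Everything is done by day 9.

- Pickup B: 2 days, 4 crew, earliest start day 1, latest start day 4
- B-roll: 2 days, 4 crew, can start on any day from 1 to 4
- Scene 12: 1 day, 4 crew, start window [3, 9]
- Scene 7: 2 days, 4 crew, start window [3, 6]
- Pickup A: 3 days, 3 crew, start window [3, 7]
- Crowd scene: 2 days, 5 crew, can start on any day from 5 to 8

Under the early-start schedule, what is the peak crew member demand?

11

Early-start schedule: Pickup B@1, B-roll@1, Scene 12@3, Scene 7@3, Pickup A@3, Crowd scene@5.
Load per day: day 1: 8, day 2: 8, day 3: 11, day 4: 7, day 5: 8, day 6: 5, day 7: 0, day 8: 0, day 9: 0.
Peak is 11.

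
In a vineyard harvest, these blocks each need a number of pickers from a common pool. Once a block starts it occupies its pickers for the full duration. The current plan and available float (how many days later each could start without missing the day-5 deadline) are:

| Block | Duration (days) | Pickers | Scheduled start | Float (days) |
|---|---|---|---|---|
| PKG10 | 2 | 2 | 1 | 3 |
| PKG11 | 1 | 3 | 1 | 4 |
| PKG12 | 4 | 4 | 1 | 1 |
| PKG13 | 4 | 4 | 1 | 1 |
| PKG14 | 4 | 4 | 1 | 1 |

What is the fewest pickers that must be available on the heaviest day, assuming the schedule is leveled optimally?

Early-start (PKG10@1, PKG11@1, PKG12@1, PKG13@1, PKG14@1) gives peak 17: d1:17  d2:14  d3:12  d4:12  d5:0.
Shift PKG14→2.
Schedule PKG10@1, PKG11@1, PKG12@1, PKG13@1, PKG14@2: d1:13  d2:14  d3:12  d4:12  d5:4 — peak 14.

14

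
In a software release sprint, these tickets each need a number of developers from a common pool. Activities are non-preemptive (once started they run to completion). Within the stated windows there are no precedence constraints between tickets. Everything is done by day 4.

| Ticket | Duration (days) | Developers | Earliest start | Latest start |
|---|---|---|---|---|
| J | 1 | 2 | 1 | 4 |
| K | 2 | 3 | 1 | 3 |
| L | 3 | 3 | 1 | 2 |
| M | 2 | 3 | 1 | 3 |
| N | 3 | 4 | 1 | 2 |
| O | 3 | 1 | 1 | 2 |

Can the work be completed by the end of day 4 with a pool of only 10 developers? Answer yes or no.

The minimum achievable peak is 11; 10 < 11, so no feasible schedule stays within the cap.

no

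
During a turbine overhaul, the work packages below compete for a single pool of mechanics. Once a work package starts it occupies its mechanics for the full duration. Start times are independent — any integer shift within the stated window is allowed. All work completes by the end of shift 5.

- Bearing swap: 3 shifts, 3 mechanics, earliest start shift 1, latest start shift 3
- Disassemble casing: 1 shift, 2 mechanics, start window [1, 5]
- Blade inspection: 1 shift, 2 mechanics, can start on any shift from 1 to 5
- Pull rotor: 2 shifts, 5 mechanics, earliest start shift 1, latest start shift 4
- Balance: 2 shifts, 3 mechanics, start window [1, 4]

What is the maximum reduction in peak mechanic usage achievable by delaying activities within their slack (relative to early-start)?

Early-start peak: s1:15  s2:11  s3:3  s4:0  s5:0 ⇒ 15.
Leveled (Bearing swap@1, Disassemble casing@1, Blade inspection@1, Pull rotor@4, Balance@2): s1:7  s2:6  s3:6  s4:5  s5:5 ⇒ 7.
Reduction 15 − 7 = 8.

8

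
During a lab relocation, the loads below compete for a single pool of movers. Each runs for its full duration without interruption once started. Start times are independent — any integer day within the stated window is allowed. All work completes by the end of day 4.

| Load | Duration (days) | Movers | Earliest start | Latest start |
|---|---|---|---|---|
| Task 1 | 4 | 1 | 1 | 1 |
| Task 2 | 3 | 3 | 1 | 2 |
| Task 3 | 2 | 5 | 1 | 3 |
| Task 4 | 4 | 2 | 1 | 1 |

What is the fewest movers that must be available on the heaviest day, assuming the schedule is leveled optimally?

11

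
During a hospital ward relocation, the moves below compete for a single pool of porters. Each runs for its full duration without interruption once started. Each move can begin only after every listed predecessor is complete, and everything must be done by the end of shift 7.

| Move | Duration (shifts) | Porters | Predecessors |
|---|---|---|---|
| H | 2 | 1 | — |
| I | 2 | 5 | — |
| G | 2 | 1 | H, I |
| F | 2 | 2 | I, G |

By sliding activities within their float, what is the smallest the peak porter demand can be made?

6

Schedule H@1, I@1, G@3, F@5: s1:6  s2:6  s3:1  s4:1  s5:2  s6:2  s7:0 — peak 6.
No arrangement of the 6 feasible schedules does better.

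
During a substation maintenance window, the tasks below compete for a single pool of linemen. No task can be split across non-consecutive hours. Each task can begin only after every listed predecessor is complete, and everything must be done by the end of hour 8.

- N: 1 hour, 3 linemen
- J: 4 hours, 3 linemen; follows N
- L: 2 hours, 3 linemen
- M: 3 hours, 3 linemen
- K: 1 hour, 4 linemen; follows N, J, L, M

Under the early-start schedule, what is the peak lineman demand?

9

Early-start schedule: N@1, J@2, L@1, M@1, K@6.
Load per hour: hour 1: 9, hour 2: 9, hour 3: 6, hour 4: 3, hour 5: 3, hour 6: 4, hour 7: 0, hour 8: 0.
Peak is 9.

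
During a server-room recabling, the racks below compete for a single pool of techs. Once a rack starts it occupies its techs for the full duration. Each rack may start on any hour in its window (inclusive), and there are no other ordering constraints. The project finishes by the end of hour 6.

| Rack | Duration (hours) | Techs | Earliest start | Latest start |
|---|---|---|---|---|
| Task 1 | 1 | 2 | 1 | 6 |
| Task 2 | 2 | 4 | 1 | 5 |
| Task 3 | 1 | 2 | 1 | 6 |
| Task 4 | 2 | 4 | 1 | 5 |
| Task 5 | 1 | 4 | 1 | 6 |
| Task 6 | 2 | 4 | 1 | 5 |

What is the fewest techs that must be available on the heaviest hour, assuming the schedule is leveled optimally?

8

Early-start (Task 1@1, Task 2@1, Task 3@1, Task 4@1, Task 5@1, Task 6@1) gives peak 20: h1:20  h2:12  h3:0  h4:0  h5:0  h6:0.
Shift Task 4→2, Task 5→3, Task 6→4.
Schedule Task 1@1, Task 2@1, Task 3@1, Task 4@2, Task 5@3, Task 6@4: h1:8  h2:8  h3:8  h4:4  h5:4  h6:0 — peak 8.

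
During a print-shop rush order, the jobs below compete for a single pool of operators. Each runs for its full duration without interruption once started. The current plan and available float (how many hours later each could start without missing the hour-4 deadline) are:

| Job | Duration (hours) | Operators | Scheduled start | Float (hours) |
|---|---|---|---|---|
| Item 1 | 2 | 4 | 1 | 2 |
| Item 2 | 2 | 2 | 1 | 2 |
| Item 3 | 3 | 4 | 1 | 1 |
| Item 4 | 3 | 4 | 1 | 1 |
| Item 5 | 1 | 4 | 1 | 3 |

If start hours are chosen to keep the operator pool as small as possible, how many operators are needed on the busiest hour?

12

Early-start (Item 1@1, Item 2@1, Item 3@1, Item 4@1, Item 5@1) gives peak 18: h1:18  h2:14  h3:8  h4:0.
Shift Item 2→3, Item 5→4.
Schedule Item 1@1, Item 2@3, Item 3@1, Item 4@1, Item 5@4: h1:12  h2:12  h3:10  h4:6 — peak 12.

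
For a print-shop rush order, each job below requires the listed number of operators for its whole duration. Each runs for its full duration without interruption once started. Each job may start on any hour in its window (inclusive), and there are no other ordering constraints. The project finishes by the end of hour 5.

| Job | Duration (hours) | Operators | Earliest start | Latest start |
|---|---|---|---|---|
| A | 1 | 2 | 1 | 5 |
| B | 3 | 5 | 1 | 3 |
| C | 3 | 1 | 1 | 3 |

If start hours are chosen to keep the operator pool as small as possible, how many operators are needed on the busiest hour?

6

Early-start (A@1, B@1, C@1) gives peak 8: h1:8  h2:6  h3:6  h4:0  h5:0.
Shift B→2.
Schedule A@1, B@2, C@1: h1:3  h2:6  h3:6  h4:5  h5:0 — peak 6.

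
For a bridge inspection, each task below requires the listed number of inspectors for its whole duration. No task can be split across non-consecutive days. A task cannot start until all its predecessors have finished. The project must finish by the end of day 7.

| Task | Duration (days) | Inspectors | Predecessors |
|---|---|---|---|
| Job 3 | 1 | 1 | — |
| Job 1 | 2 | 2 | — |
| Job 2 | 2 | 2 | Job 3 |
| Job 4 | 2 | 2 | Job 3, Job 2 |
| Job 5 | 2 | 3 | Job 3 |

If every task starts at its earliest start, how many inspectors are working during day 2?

7

At early start, day 2 has: Job 1, Job 2, Job 5.
Demand: 2 + 2 + 3 = 7.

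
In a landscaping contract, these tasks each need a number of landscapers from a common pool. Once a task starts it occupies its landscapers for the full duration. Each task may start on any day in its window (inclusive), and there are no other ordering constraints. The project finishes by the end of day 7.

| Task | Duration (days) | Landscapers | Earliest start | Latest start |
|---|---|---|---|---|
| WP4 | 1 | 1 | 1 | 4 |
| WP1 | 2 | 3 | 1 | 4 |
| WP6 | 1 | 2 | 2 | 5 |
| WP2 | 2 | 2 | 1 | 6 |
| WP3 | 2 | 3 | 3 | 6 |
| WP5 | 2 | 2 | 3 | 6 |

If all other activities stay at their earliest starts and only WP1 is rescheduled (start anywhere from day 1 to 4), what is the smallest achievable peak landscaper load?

WP1@1: d1:6  d2:7  d3:5  d4:5  d5:0  d6:0  d7:0 → peak 7
WP1@2: d1:3  d2:7  d3:8  d4:5  d5:0  d6:0  d7:0 → peak 8
WP1@3: d1:3  d2:4  d3:8  d4:8  d5:0  d6:0  d7:0 → peak 8
WP1@4: d1:3  d2:4  d3:5  d4:8  d5:3  d6:0  d7:0 → peak 8
Best is WP1@1, peak 7.

7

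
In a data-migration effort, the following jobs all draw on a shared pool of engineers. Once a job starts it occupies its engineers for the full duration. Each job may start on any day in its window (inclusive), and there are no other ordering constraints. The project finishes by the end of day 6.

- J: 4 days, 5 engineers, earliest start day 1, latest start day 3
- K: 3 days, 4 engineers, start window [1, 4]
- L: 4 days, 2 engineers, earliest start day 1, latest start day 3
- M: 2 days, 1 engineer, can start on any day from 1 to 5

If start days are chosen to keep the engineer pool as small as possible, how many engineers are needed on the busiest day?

Early-start (J@1, K@1, L@1, M@1) gives peak 12: d1:12  d2:12  d3:11  d4:7  d5:0  d6:0.
Shift M→4.
Schedule J@1, K@1, L@1, M@4: d1:11  d2:11  d3:11  d4:8  d5:1  d6:0 — peak 11.

11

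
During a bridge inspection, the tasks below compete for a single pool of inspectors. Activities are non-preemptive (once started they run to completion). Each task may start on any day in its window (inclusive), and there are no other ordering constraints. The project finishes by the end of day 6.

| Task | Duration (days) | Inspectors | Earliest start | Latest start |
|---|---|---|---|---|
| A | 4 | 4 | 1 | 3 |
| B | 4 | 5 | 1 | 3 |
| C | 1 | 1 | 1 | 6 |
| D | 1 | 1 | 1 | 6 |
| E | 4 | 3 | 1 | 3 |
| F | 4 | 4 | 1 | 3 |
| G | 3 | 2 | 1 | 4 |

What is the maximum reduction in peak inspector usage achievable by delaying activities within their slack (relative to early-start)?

2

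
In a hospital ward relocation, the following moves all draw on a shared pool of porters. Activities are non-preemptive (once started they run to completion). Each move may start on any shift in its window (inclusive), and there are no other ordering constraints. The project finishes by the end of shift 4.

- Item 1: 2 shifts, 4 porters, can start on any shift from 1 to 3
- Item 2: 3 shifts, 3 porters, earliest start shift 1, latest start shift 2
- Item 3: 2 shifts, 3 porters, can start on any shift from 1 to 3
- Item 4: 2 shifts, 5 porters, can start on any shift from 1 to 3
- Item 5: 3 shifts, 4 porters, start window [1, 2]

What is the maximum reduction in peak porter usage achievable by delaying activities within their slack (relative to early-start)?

5

Early-start peak: s1:19  s2:19  s3:7  s4:0 ⇒ 19.
Leveled (Item 1@1, Item 2@1, Item 3@1, Item 4@3, Item 5@1): s1:14  s2:14  s3:12  s4:5 ⇒ 14.
Reduction 19 − 14 = 5.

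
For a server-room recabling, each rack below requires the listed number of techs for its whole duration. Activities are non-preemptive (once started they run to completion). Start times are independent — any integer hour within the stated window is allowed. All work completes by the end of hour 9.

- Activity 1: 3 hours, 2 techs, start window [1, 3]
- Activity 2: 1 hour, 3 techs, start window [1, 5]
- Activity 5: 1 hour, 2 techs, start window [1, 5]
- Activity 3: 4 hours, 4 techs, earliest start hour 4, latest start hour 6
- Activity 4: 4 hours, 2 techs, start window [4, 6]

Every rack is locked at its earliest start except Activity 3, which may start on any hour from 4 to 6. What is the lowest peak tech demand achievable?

7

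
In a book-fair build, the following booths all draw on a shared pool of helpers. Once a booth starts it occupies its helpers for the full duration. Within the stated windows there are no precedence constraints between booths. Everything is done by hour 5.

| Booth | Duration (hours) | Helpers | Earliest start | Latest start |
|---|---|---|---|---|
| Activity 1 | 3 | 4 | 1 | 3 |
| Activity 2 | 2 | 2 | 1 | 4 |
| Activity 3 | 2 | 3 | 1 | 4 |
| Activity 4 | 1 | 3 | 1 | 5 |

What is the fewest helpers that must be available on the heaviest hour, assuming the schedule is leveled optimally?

6

Early-start (Activity 1@1, Activity 2@1, Activity 3@1, Activity 4@1) gives peak 12: h1:12  h2:9  h3:4  h4:0  h5:0.
Shift Activity 3→4, Activity 4→4.
Schedule Activity 1@1, Activity 2@1, Activity 3@4, Activity 4@4: h1:6  h2:6  h3:4  h4:6  h5:3 — peak 6.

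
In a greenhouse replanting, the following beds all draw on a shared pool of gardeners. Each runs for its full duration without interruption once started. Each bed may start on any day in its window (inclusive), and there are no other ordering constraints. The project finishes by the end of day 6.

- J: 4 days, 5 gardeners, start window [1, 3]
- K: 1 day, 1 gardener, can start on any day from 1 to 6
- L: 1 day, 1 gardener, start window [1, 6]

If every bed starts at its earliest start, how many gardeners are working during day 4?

At early start, day 4 has: J.
Demand: 5 = 5.

5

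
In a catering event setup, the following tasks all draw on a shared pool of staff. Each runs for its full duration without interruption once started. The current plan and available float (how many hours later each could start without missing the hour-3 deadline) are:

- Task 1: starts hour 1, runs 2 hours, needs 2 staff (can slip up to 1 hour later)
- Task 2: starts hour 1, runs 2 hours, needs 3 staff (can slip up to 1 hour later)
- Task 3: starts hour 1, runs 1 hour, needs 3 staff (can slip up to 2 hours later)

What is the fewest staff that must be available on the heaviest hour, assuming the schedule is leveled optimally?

Early-start (Task 1@1, Task 2@1, Task 3@1) gives peak 8: h1:8  h2:5  h3:0.
Shift Task 3→3.
Schedule Task 1@1, Task 2@1, Task 3@3: h1:5  h2:5  h3:3 — peak 5.
Total staffer-hours = 13 over 3 hours ⇒ peak ≥ ⌈13/3⌉ = 5, so 5 is optimal.

5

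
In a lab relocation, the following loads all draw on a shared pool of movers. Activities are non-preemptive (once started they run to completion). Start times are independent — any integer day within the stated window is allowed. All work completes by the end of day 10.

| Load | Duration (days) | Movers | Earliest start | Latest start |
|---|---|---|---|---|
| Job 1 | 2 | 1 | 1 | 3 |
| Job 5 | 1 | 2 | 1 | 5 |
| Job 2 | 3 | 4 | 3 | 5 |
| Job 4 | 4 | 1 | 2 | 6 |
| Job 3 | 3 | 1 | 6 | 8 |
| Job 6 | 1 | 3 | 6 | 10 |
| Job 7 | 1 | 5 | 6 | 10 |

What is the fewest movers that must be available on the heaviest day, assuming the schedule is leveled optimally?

Early-start (Job 1@1, Job 5@1, Job 2@3, Job 4@2, Job 3@6, Job 6@6, Job 7@6) gives peak 9: d1:3  d2:2  d3:5  d4:5  d5:5  d6:9  d7:1  d8:1  d9:0  d10:0.
Shift Job 7→9.
Schedule Job 1@1, Job 5@1, Job 2@3, Job 4@2, Job 3@6, Job 6@6, Job 7@9: d1:3  d2:2  d3:5  d4:5  d5:5  d6:4  d7:1  d8:1  d9:5  d10:0 — peak 5.

5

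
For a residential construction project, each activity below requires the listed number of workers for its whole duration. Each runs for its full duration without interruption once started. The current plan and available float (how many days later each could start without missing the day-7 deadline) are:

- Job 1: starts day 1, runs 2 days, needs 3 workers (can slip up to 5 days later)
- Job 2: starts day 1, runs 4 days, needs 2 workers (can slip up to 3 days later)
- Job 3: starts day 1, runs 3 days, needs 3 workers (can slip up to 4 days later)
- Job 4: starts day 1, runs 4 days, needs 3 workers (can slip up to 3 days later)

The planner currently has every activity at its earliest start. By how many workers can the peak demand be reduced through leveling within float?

5

Early-start peak: d1:11  d2:11  d3:8  d4:5  d5:0  d6:0  d7:0 ⇒ 11.
Leveled (Job 1@1, Job 2@1, Job 3@5, Job 4@3): d1:5  d2:5  d3:5  d4:5  d5:6  d6:6  d7:3 ⇒ 6.
Reduction 11 − 6 = 5.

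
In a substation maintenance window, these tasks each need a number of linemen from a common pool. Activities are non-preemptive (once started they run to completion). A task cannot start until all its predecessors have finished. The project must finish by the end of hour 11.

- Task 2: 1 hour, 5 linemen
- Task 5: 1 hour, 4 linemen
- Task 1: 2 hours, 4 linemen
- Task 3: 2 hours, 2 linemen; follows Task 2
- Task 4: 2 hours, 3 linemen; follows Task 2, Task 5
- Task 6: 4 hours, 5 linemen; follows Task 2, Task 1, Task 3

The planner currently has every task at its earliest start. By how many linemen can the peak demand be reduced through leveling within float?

Early-start peak: h1:13  h2:9  h3:5  h4:5  h5:5  h6:5  h7:5  h8:0  h9:0  h10:0  h11:0 ⇒ 13.
Leveled (Task 2@1, Task 5@2, Task 1@3, Task 3@5, Task 4@5, Task 6@7): h1:5  h2:4  h3:4  h4:4  h5:5  h6:5  h7:5  h8:5  h9:5  h10:5  h11:0 ⇒ 5.
Reduction 13 − 5 = 8.

8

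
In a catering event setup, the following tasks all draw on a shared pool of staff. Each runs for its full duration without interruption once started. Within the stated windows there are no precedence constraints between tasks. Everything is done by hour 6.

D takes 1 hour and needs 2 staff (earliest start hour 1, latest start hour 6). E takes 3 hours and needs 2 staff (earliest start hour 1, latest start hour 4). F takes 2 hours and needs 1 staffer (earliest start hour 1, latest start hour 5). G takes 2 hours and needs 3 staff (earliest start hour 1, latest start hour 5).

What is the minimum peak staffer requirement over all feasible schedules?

3

Early-start (D@1, E@1, F@1, G@1) gives peak 8: h1:8  h2:6  h3:2  h4:0  h5:0  h6:0.
Shift E→2, G→5.
Schedule D@1, E@2, F@1, G@5: h1:3  h2:3  h3:2  h4:2  h5:3  h6:3 — peak 3.
Total staffer-hours = 16 over 6 hours ⇒ peak ≥ ⌈16/6⌉ = 3, so 3 is optimal.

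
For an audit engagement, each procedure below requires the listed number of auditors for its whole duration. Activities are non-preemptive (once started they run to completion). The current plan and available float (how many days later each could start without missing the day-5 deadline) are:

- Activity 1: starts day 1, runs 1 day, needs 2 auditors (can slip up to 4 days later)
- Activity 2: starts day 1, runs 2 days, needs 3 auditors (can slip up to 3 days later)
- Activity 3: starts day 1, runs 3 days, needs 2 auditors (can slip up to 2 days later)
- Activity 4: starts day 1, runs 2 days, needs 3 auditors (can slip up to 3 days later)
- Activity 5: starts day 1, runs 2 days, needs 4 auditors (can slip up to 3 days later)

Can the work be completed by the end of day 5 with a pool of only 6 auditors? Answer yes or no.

yes

Schedule Activity 1@1, Activity 2@1, Activity 3@3, Activity 4@2, Activity 5@4: d1:5  d2:6  d3:5  d4:6  d5:6 — peak 6 ≤ 6.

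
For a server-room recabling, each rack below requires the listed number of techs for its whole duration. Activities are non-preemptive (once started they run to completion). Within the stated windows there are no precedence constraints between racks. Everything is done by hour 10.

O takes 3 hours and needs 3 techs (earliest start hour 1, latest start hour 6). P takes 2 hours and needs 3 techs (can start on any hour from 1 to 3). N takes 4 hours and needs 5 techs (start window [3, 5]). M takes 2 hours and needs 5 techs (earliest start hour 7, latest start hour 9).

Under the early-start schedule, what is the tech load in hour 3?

8

At early start, hour 3 has: O, N.
Demand: 3 + 5 = 8.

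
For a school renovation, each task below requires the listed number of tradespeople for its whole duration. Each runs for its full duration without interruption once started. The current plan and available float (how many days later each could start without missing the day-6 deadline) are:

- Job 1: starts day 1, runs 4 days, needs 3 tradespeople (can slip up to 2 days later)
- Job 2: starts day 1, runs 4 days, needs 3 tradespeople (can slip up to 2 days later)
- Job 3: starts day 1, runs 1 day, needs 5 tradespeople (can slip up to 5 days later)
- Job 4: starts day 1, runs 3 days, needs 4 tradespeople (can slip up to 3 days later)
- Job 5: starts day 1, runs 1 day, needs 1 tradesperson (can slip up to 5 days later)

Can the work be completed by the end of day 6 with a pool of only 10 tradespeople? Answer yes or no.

yes

Schedule Job 1@1, Job 2@1, Job 3@5, Job 4@1, Job 5@4: d1:10  d2:10  d3:10  d4:7  d5:5  d6:0 — peak 10 ≤ 10.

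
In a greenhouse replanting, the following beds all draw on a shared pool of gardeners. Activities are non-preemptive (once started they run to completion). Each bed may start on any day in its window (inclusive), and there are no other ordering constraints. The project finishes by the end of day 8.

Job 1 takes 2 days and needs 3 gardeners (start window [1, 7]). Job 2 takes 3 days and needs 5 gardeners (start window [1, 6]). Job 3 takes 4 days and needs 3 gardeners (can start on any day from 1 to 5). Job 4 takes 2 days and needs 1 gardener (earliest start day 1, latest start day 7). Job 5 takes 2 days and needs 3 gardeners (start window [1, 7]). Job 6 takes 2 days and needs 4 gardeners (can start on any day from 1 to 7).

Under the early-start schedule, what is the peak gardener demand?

Early-start schedule: Job 1@1, Job 2@1, Job 3@1, Job 4@1, Job 5@1, Job 6@1.
Load per day: day 1: 19, day 2: 19, day 3: 8, day 4: 3, day 5: 0, day 6: 0, day 7: 0, day 8: 0.
Peak is 19.

19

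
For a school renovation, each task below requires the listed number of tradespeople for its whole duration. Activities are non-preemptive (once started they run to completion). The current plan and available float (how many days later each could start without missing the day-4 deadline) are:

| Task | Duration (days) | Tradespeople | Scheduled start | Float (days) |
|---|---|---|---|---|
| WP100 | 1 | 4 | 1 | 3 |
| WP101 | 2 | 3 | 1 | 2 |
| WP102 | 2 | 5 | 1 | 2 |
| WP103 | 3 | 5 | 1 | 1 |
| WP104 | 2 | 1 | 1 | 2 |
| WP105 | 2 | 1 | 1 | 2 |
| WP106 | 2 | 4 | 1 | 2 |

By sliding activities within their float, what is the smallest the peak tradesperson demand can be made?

Early-start (WP100@1, WP101@1, WP102@1, WP103@1, WP104@1, WP105@1, WP106@1) gives peak 23: d1:23  d2:19  d3:5  d4:0.
Shift WP102→3, WP103→2, WP104→3, WP105→3.
Schedule WP100@1, WP101@1, WP102@3, WP103@2, WP104@3, WP105@3, WP106@1: d1:11  d2:12  d3:12  d4:12 — peak 12.
Total tradesperson-days = 47 over 4 days ⇒ peak ≥ ⌈47/4⌉ = 12, so 12 is optimal.

12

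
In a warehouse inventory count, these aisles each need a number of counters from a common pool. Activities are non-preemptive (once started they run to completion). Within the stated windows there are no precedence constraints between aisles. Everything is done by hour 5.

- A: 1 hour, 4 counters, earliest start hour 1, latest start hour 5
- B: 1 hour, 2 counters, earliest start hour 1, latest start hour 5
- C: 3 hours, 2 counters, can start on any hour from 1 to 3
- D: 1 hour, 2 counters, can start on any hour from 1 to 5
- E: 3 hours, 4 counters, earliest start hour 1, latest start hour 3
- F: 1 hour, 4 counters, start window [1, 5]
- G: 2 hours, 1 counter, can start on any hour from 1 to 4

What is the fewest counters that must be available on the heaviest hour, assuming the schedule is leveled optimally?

7

Early-start (A@1, B@1, C@1, D@1, E@1, F@1, G@1) gives peak 19: h1:19  h2:7  h3:6  h4:0  h5:0.
Shift C→2, D→5, E→2, F→5.
Schedule A@1, B@1, C@2, D@5, E@2, F@5, G@1: h1:7  h2:7  h3:6  h4:6  h5:6 — peak 7.
Total counter-hours = 32 over 5 hours ⇒ peak ≥ ⌈32/5⌉ = 7, so 7 is optimal.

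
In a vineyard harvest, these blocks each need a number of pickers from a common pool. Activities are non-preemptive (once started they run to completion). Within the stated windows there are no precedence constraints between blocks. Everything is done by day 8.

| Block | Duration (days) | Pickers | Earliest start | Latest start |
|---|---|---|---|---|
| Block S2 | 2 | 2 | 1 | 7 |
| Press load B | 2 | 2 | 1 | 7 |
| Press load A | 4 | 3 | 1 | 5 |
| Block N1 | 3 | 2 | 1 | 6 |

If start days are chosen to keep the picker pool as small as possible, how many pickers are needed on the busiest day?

4

Early-start (Block S2@1, Press load B@1, Press load A@1, Block N1@1) gives peak 9: d1:9  d2:9  d3:5  d4:3  d5:0  d6:0  d7:0  d8:0.
Shift Press load B→3, Press load A→5.
Schedule Block S2@1, Press load B@3, Press load A@5, Block N1@1: d1:4  d2:4  d3:4  d4:2  d5:3  d6:3  d7:3  d8:3 — peak 4.
Total picker-days = 26 over 8 days ⇒ peak ≥ ⌈26/8⌉ = 4, so 4 is optimal.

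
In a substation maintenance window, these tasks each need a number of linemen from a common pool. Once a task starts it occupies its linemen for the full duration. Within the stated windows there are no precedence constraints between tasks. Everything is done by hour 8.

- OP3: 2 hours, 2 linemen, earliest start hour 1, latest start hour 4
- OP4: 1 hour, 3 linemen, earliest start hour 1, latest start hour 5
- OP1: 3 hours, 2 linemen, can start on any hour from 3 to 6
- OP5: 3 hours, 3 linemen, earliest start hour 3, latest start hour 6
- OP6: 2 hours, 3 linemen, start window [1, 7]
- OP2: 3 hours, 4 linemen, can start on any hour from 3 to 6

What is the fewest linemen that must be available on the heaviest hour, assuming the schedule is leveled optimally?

6

Early-start (OP3@1, OP4@1, OP1@3, OP5@3, OP6@1, OP2@3) gives peak 9: h1:8  h2:5  h3:9  h4:9  h5:9  h6:0  h7:0  h8:0.
Shift OP5→6, OP6→6.
Schedule OP3@1, OP4@1, OP1@3, OP5@6, OP6@6, OP2@3: h1:5  h2:2  h3:6  h4:6  h5:6  h6:6  h7:6  h8:3 — peak 6.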